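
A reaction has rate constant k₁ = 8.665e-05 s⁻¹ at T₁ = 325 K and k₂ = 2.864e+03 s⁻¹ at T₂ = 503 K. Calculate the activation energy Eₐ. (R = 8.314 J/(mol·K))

132.2 kJ/mol

Step 1: Use the two-temperature Arrhenius form: ln(k₂/k₁) = -Eₐ/R × (1/T₂ - 1/T₁)
Step 2: ln(k₂/k₁) = ln(2.864e+03/8.665e-05) = ln(3.30525e+07) = 17.3136
Step 3: 1/T₂ - 1/T₁ = 1/503 - 1/325 = -1.088852e-03 K⁻¹
Step 4: Eₐ = -R × ln(k₂/k₁) / (1/T₂ - 1/T₁) = -8.314 × 17.3136 / -1.088852e-03
Step 5: Eₐ = 1.3220e+05 J/mol = 132.2 kJ/mol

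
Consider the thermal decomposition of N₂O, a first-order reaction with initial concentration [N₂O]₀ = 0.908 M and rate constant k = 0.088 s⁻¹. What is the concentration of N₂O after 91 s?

0.0003022 M

Step 1: For a first-order reaction: [N₂O] = [N₂O]₀ × e^(-kt)
Step 2: [N₂O] = 0.908 × e^(-0.088 × 91)
Step 3: [N₂O] = 0.908 × e^(-8.008)
Step 4: [N₂O] = 0.908 × 0.00033279 = 0.0003022 M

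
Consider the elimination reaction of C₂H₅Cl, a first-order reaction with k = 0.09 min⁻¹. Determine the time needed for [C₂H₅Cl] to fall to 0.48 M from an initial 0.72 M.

4.505 min

Step 1: For first-order: t = ln([C₂H₅Cl]₀/[C₂H₅Cl])/k
Step 2: t = ln(0.72/0.48)/0.09
Step 3: t = ln(1.5)/0.09
Step 4: t = 0.4055/0.09 = 4.505 min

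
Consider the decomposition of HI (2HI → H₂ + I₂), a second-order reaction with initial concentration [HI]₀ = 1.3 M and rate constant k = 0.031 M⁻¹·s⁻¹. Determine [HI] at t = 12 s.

0.8762 M

Step 1: For a second-order reaction: 1/[HI] = 1/[HI]₀ + kt
Step 2: 1/[HI] = 1/1.3 + 0.031 × 12
Step 3: 1/[HI] = 0.7692 + 0.372 = 1.141
Step 4: [HI] = 1/1.141 = 0.8762 M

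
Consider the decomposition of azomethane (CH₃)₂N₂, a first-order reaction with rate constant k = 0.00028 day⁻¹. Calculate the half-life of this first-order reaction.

2476 day

Step 1: For a first-order reaction, t₁/₂ = ln(2)/k
Step 2: t₁/₂ = ln(2)/0.00028
Step 3: t₁/₂ = 0.6931/0.00028 = 2476 day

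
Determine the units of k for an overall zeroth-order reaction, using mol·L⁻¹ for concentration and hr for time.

mol·L⁻¹·hr⁻¹

Step 1: For overall order n, rate = k × (concentration)^n.
Step 2: Rate has units mol·L⁻¹·hr⁻¹; concentration term has units (mol·L⁻¹)^0.
Step 3: k = rate / (concentration)^n, so units of k = (mol·L⁻¹)^(1-0)·hr⁻¹ = mol·L⁻¹·hr⁻¹.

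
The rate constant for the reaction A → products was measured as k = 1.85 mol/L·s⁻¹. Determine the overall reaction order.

zeroth order (0)

Step 1: The units of k for an nth-order reaction are (concentration)^(1-n)·(time)⁻¹.
Step 2: Here k has units mol/L·s⁻¹, so the concentration exponent is 1.
Step 3: 1 - n = 1 ⇒ n = 0. The reaction is zeroth order.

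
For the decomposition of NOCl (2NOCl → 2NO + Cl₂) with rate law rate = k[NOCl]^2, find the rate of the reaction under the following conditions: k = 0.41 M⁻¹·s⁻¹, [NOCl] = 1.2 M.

0.5904 M/s

Step 1: Identify the rate law: rate = k[NOCl]^2
Step 2: Substitute values: rate = 0.41 × (1.2)^2
Step 3: Calculate: rate = 0.41 × 1.44 = 0.5904 M/s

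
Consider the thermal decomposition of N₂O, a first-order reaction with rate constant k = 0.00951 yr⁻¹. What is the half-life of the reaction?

72.89 yr

Step 1: For a first-order reaction, t₁/₂ = ln(2)/k
Step 2: t₁/₂ = ln(2)/0.00951
Step 3: t₁/₂ = 0.6931/0.00951 = 72.89 yr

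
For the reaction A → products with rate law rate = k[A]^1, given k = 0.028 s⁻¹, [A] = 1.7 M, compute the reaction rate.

0.0476 M/s

Step 1: Identify the rate law: rate = k[A]^1
Step 2: Substitute values: rate = 0.028 × (1.7)^1
Step 3: Calculate: rate = 0.028 × 1.7 = 0.0476 M/s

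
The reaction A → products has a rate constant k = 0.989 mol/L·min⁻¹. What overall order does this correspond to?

zeroth order (0)

Step 1: The units of k for an nth-order reaction are (concentration)^(1-n)·(time)⁻¹.
Step 2: Here k has units mol/L·min⁻¹, so the concentration exponent is 1.
Step 3: 1 - n = 1 ⇒ n = 0. The reaction is zeroth order.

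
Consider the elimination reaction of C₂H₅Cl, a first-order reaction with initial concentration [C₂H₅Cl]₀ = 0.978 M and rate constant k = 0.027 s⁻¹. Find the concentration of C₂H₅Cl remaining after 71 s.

0.1438 M

Step 1: For a first-order reaction: [C₂H₅Cl] = [C₂H₅Cl]₀ × e^(-kt)
Step 2: [C₂H₅Cl] = 0.978 × e^(-0.027 × 71)
Step 3: [C₂H₅Cl] = 0.978 × e^(-1.917)
Step 4: [C₂H₅Cl] = 0.978 × 0.147047 = 0.1438 M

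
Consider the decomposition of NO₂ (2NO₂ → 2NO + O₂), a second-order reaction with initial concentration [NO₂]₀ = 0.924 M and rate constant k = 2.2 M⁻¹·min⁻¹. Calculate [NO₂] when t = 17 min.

0.02599 M

Step 1: For a second-order reaction: 1/[NO₂] = 1/[NO₂]₀ + kt
Step 2: 1/[NO₂] = 1/0.924 + 2.2 × 17
Step 3: 1/[NO₂] = 1.082 + 37.4 = 38.48
Step 4: [NO₂] = 1/38.48 = 0.02599 M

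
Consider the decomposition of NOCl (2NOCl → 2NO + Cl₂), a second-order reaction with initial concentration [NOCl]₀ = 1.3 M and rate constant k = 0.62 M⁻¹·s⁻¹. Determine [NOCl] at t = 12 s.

0.1218 M

Step 1: For a second-order reaction: 1/[NOCl] = 1/[NOCl]₀ + kt
Step 2: 1/[NOCl] = 1/1.3 + 0.62 × 12
Step 3: 1/[NOCl] = 0.7692 + 7.44 = 8.209
Step 4: [NOCl] = 1/8.209 = 0.1218 M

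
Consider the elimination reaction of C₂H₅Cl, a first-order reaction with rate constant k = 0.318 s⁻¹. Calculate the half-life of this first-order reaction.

2.18 s

Step 1: For a first-order reaction, t₁/₂ = ln(2)/k
Step 2: t₁/₂ = ln(2)/0.318
Step 3: t₁/₂ = 0.6931/0.318 = 2.18 s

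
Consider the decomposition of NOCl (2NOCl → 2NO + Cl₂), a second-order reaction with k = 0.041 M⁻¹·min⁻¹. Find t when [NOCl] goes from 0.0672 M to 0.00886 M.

2390 min

Step 1: For second-order: t = (1/[NOCl] - 1/[NOCl]₀)/k
Step 2: t = (1/0.00886 - 1/0.0672)/0.041
Step 3: t = (112.9 - 14.88)/0.041
Step 4: t = 97.99/0.041 = 2390 min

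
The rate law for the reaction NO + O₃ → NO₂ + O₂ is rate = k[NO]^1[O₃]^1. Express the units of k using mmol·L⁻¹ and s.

(mmol·L⁻¹)⁻¹·s⁻¹

Step 1: Overall order = 1 + 1 = 2.
Step 2: rate has units mmol·L⁻¹·s⁻¹; [NO]^1[O₃]^1 has units (mmol·L⁻¹)^2.
Step 3: k = rate/([NO]^1[O₃]^1), so units of k = (mmol·L⁻¹)^(1-2)·s⁻¹ = (mmol·L⁻¹)⁻¹·s⁻¹.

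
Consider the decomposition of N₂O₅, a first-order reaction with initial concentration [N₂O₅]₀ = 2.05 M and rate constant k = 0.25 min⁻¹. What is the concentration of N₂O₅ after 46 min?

2.077e-05 M

Step 1: For a first-order reaction: [N₂O₅] = [N₂O₅]₀ × e^(-kt)
Step 2: [N₂O₅] = 2.05 × e^(-0.25 × 46)
Step 3: [N₂O₅] = 2.05 × e^(-11.5)
Step 4: [N₂O₅] = 2.05 × 1.01301e-05 = 2.077e-05 M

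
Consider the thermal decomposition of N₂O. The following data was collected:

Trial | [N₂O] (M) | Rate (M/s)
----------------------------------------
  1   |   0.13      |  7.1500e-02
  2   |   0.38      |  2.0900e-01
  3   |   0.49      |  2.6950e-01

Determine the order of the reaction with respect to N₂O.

first order (1)

Step 1: Compare trials to find order n where rate₂/rate₁ = ([N₂O]₂/[N₂O]₁)^n
Step 2: rate₂/rate₁ = 2.0900e-01/7.1500e-02 = 2.923
Step 3: [N₂O]₂/[N₂O]₁ = 0.38/0.13 = 2.923
Step 4: n = ln(2.923)/ln(2.923) = 1.00 ≈ 1
Step 5: The reaction is first order in N₂O.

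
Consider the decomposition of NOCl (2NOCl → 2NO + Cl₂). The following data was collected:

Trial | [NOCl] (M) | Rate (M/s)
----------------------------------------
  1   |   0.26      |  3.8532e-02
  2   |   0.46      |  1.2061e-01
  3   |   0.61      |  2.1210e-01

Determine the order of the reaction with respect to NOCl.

second order (2)

Step 1: Compare trials to find order n where rate₂/rate₁ = ([NOCl]₂/[NOCl]₁)^n
Step 2: rate₂/rate₁ = 1.2061e-01/3.8532e-02 = 3.13
Step 3: [NOCl]₂/[NOCl]₁ = 0.46/0.26 = 1.769
Step 4: n = ln(3.13)/ln(1.769) = 2.00 ≈ 2
Step 5: The reaction is second order in NOCl.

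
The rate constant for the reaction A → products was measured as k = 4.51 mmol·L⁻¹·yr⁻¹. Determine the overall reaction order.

zeroth order (0)

Step 1: The units of k for an nth-order reaction are (concentration)^(1-n)·(time)⁻¹.
Step 2: Here k has units mmol·L⁻¹·yr⁻¹, so the concentration exponent is 1.
Step 3: 1 - n = 1 ⇒ n = 0. The reaction is zeroth order.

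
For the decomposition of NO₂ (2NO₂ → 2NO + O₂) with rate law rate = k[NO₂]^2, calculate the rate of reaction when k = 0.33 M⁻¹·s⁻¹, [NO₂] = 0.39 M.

0.05019 M/s

Step 1: Identify the rate law: rate = k[NO₂]^2
Step 2: Substitute values: rate = 0.33 × (0.39)^2
Step 3: Calculate: rate = 0.33 × 0.1521 = 0.050193 M/s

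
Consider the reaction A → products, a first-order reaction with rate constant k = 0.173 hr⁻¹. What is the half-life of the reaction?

4.007 hr

Step 1: For a first-order reaction, t₁/₂ = ln(2)/k
Step 2: t₁/₂ = ln(2)/0.173
Step 3: t₁/₂ = 0.6931/0.173 = 4.007 hr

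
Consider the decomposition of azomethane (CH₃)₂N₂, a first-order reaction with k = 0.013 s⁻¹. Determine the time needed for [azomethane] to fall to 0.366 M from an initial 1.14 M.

87.4 s

Step 1: For first-order: t = ln([azomethane]₀/[azomethane])/k
Step 2: t = ln(1.14/0.366)/0.013
Step 3: t = ln(3.115)/0.013
Step 4: t = 1.136/0.013 = 87.4 s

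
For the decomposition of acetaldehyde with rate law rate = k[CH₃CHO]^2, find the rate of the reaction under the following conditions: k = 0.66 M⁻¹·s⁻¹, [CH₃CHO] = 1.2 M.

0.9504 M/s

Step 1: Identify the rate law: rate = k[CH₃CHO]^2
Step 2: Substitute values: rate = 0.66 × (1.2)^2
Step 3: Calculate: rate = 0.66 × 1.44 = 0.9504 M/s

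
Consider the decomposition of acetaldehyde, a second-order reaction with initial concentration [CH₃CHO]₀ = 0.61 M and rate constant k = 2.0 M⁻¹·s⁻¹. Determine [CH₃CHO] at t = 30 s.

0.01622 M

Step 1: For a second-order reaction: 1/[CH₃CHO] = 1/[CH₃CHO]₀ + kt
Step 2: 1/[CH₃CHO] = 1/0.61 + 2.0 × 30
Step 3: 1/[CH₃CHO] = 1.639 + 60 = 61.64
Step 4: [CH₃CHO] = 1/61.64 = 0.01622 M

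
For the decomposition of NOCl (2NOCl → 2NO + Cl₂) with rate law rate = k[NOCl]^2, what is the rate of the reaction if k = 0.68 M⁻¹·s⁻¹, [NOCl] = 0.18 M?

0.02203 M/s

Step 1: Identify the rate law: rate = k[NOCl]^2
Step 2: Substitute values: rate = 0.68 × (0.18)^2
Step 3: Calculate: rate = 0.68 × 0.0324 = 0.022032 M/s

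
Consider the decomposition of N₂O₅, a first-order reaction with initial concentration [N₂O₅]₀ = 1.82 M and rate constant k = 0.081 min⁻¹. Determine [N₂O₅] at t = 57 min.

0.01799 M

Step 1: For a first-order reaction: [N₂O₅] = [N₂O₅]₀ × e^(-kt)
Step 2: [N₂O₅] = 1.82 × e^(-0.081 × 57)
Step 3: [N₂O₅] = 1.82 × e^(-4.617)
Step 4: [N₂O₅] = 1.82 × 0.0098824 = 0.01799 M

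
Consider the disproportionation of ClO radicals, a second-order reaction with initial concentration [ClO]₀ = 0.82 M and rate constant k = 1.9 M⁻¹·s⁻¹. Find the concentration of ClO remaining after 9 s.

0.05459 M

Step 1: For a second-order reaction: 1/[ClO] = 1/[ClO]₀ + kt
Step 2: 1/[ClO] = 1/0.82 + 1.9 × 9
Step 3: 1/[ClO] = 1.22 + 17.1 = 18.32
Step 4: [ClO] = 1/18.32 = 0.05459 M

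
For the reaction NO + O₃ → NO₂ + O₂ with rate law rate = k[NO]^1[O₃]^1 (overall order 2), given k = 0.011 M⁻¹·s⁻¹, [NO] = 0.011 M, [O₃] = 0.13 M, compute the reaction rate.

1.573e-05 M/s

Step 1: The rate law is rate = k[NO]^1[O₃]^1, overall order = 1+1 = 2
Step 2: Substitute values: rate = 0.011 × (0.011)^1 × (0.13)^1
Step 3: rate = 0.011 × 0.011 × 0.13 = 1.573e-05 M/s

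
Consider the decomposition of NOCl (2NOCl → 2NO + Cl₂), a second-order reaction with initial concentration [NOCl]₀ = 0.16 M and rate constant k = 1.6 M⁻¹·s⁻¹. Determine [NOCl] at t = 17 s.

0.0299 M

Step 1: For a second-order reaction: 1/[NOCl] = 1/[NOCl]₀ + kt
Step 2: 1/[NOCl] = 1/0.16 + 1.6 × 17
Step 3: 1/[NOCl] = 6.25 + 27.2 = 33.45
Step 4: [NOCl] = 1/33.45 = 0.0299 M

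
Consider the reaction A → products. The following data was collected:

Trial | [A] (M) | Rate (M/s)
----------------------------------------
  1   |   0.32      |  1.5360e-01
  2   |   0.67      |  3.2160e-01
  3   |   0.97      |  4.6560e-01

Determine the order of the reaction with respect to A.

first order (1)

Step 1: Compare trials to find order n where rate₂/rate₁ = ([A]₂/[A]₁)^n
Step 2: rate₂/rate₁ = 3.2160e-01/1.5360e-01 = 2.094
Step 3: [A]₂/[A]₁ = 0.67/0.32 = 2.094
Step 4: n = ln(2.094)/ln(2.094) = 1.00 ≈ 1
Step 5: The reaction is first order in A.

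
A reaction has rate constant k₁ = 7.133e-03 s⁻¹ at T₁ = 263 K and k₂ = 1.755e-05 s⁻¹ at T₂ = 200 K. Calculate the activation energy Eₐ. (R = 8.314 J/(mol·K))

41.7 kJ/mol

Step 1: Use the two-temperature Arrhenius form: ln(k₂/k₁) = -Eₐ/R × (1/T₂ - 1/T₁)
Step 2: ln(k₂/k₁) = ln(1.755e-05/7.133e-03) = ln(0.0024604) = -6.00743
Step 3: 1/T₂ - 1/T₁ = 1/200 - 1/263 = 1.197719e-03 K⁻¹
Step 4: Eₐ = -R × ln(k₂/k₁) / (1/T₂ - 1/T₁) = -8.314 × -6.00743 / 1.197719e-03
Step 5: Eₐ = 4.1701e+04 J/mol = 41.7 kJ/mol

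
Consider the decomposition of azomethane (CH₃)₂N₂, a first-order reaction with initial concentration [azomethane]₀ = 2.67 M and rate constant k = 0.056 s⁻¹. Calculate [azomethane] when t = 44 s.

0.2272 M

Step 1: For a first-order reaction: [azomethane] = [azomethane]₀ × e^(-kt)
Step 2: [azomethane] = 2.67 × e^(-0.056 × 44)
Step 3: [azomethane] = 2.67 × e^(-2.464)
Step 4: [azomethane] = 2.67 × 0.0850939 = 0.2272 M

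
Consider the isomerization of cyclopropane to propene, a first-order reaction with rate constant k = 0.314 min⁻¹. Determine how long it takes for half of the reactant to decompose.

2.207 min

Step 1: For a first-order reaction, t₁/₂ = ln(2)/k
Step 2: t₁/₂ = ln(2)/0.314
Step 3: t₁/₂ = 0.6931/0.314 = 2.207 min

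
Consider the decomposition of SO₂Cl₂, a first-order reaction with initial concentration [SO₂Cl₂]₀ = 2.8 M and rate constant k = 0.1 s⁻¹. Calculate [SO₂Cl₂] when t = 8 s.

1.258 M

Step 1: For a first-order reaction: [SO₂Cl₂] = [SO₂Cl₂]₀ × e^(-kt)
Step 2: [SO₂Cl₂] = 2.8 × e^(-0.1 × 8)
Step 3: [SO₂Cl₂] = 2.8 × e^(-0.8)
Step 4: [SO₂Cl₂] = 2.8 × 0.449329 = 1.258 M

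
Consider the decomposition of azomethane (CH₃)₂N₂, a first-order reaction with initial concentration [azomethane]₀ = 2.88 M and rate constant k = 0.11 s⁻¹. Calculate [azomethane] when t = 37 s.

0.04918 M

Step 1: For a first-order reaction: [azomethane] = [azomethane]₀ × e^(-kt)
Step 2: [azomethane] = 2.88 × e^(-0.11 × 37)
Step 3: [azomethane] = 2.88 × e^(-4.07)
Step 4: [azomethane] = 2.88 × 0.0170774 = 0.04918 M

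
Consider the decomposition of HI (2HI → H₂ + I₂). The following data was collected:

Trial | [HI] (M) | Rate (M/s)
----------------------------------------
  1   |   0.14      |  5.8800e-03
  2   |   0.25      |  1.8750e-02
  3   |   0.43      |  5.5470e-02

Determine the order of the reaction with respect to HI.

second order (2)

Step 1: Compare trials to find order n where rate₂/rate₁ = ([HI]₂/[HI]₁)^n
Step 2: rate₂/rate₁ = 1.8750e-02/5.8800e-03 = 3.189
Step 3: [HI]₂/[HI]₁ = 0.25/0.14 = 1.786
Step 4: n = ln(3.189)/ln(1.786) = 2.00 ≈ 2
Step 5: The reaction is second order in HI.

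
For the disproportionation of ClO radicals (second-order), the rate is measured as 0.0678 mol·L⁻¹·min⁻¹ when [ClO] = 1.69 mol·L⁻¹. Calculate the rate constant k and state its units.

0.02374 (mol·L⁻¹)⁻¹·min⁻¹

Step 1: rate = k[ClO]^2, so k = rate / [ClO]^2.
Step 2: k = 0.0678 / (1.69)^2 = 0.0678 / 2.856.
Step 3: k = 0.02374 (mol·L⁻¹)⁻¹·min⁻¹.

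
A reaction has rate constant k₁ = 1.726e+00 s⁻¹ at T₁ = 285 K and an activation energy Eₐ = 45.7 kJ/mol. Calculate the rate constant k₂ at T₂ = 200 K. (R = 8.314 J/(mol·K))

4.755e-04 s⁻¹

Step 1: Use the two-temperature Arrhenius form: ln(k₂/k₁) = -Eₐ/R × (1/T₂ - 1/T₁)
Step 2: Convert Eₐ to J/mol: 45.7 kJ/mol = 45700 J/mol
Step 3: 1/T₂ - 1/T₁ = 1/200 - 1/285 = 1.491228e-03 K⁻¹
Step 4: ln(k₂/k₁) = -45700/8.314 × 1.491228e-03 = -8.19691
Step 5: k₂ = k₁ × exp(-8.19691) = 1.726e+00 × 2.75504e-04 = 4.755e-04 s⁻¹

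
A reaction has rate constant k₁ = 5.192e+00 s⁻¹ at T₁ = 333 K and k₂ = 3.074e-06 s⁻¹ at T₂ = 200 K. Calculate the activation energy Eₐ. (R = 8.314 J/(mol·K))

59.7 kJ/mol

Step 1: Use the two-temperature Arrhenius form: ln(k₂/k₁) = -Eₐ/R × (1/T₂ - 1/T₁)
Step 2: ln(k₂/k₁) = ln(3.074e-06/5.192e+00) = ln(5.92065e-07) = -14.3396
Step 3: 1/T₂ - 1/T₁ = 1/200 - 1/333 = 1.996997e-03 K⁻¹
Step 4: Eₐ = -R × ln(k₂/k₁) / (1/T₂ - 1/T₁) = -8.314 × -14.3396 / 1.996997e-03
Step 5: Eₐ = 5.9700e+04 J/mol = 59.7 kJ/mol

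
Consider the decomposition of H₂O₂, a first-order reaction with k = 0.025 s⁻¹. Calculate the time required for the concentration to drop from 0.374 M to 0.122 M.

44.81 s

Step 1: For first-order: t = ln([H₂O₂]₀/[H₂O₂])/k
Step 2: t = ln(0.374/0.122)/0.025
Step 3: t = ln(3.066)/0.025
Step 4: t = 1.12/0.025 = 44.81 s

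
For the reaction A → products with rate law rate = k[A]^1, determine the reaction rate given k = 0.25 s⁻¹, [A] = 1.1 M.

0.275 M/s

Step 1: Identify the rate law: rate = k[A]^1
Step 2: Substitute values: rate = 0.25 × (1.1)^1
Step 3: Calculate: rate = 0.25 × 1.1 = 0.275 M/s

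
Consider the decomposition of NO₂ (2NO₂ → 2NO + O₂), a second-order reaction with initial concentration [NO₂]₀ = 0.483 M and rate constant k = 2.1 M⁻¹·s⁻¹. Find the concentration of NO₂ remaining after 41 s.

0.01134 M

Step 1: For a second-order reaction: 1/[NO₂] = 1/[NO₂]₀ + kt
Step 2: 1/[NO₂] = 1/0.483 + 2.1 × 41
Step 3: 1/[NO₂] = 2.07 + 86.1 = 88.17
Step 4: [NO₂] = 1/88.17 = 0.01134 M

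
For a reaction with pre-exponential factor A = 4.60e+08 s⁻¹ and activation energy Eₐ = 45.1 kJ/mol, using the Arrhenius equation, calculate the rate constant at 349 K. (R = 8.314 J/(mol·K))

8.17e+01 s⁻¹

Step 1: Use the Arrhenius equation: k = A × exp(-Eₐ/RT)
Step 2: Convert Eₐ to J/mol: 45.1 kJ/mol = 45100 J/mol
Step 3: Calculate the exponent: -Eₐ/(RT) = -45100/(8.314 × 349) = -15.54322
Step 4: k = 4.60e+08 × exp(-15.54322)
Step 5: k = 4.60e+08 × 1.77691e-07 = 8.1738e+01 s⁻¹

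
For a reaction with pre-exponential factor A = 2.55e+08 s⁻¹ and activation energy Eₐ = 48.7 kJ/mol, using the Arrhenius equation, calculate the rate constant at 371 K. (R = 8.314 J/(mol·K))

3.55e+01 s⁻¹

Step 1: Use the Arrhenius equation: k = A × exp(-Eₐ/RT)
Step 2: Convert Eₐ to J/mol: 48.7 kJ/mol = 48700 J/mol
Step 3: Calculate the exponent: -Eₐ/(RT) = -48700/(8.314 × 371) = -15.78865
Step 4: k = 2.55e+08 × exp(-15.78865)
Step 5: k = 2.55e+08 × 1.39020e-07 = 3.5450e+01 s⁻¹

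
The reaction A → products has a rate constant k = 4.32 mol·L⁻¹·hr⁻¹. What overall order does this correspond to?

zeroth order (0)

Step 1: The units of k for an nth-order reaction are (concentration)^(1-n)·(time)⁻¹.
Step 2: Here k has units mol·L⁻¹·hr⁻¹, so the concentration exponent is 1.
Step 3: 1 - n = 1 ⇒ n = 0. The reaction is zeroth order.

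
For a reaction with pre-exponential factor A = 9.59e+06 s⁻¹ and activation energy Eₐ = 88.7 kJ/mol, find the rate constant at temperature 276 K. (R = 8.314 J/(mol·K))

1.56e-10 s⁻¹

Step 1: Use the Arrhenius equation: k = A × exp(-Eₐ/RT)
Step 2: Convert Eₐ to J/mol: 88.7 kJ/mol = 88700 J/mol
Step 3: Calculate the exponent: -Eₐ/(RT) = -88700/(8.314 × 276) = -38.65490
Step 4: k = 9.59e+06 × exp(-38.65490)
Step 5: k = 9.59e+06 × 1.63076e-17 = 1.5639e-10 s⁻¹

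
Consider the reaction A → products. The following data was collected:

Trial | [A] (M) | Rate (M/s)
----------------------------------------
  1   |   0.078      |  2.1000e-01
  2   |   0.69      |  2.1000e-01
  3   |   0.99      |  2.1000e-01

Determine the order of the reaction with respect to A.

zeroth order (0)

Step 1: Compare trials - when concentration changes, rate stays constant.
Step 2: rate₂/rate₁ = 2.1000e-01/2.1000e-01 = 1
Step 3: [A]₂/[A]₁ = 0.69/0.078 = 8.846
Step 4: Since rate ratio ≈ (conc ratio)^0, the reaction is zeroth order.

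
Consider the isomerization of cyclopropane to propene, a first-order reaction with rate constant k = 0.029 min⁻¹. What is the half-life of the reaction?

23.9 min

Step 1: For a first-order reaction, t₁/₂ = ln(2)/k
Step 2: t₁/₂ = ln(2)/0.029
Step 3: t₁/₂ = 0.6931/0.029 = 23.9 min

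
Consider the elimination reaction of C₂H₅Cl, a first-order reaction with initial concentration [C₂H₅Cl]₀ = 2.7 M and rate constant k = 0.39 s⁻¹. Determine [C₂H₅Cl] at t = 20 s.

0.001106 M

Step 1: For a first-order reaction: [C₂H₅Cl] = [C₂H₅Cl]₀ × e^(-kt)
Step 2: [C₂H₅Cl] = 2.7 × e^(-0.39 × 20)
Step 3: [C₂H₅Cl] = 2.7 × e^(-7.8)
Step 4: [C₂H₅Cl] = 2.7 × 0.000409735 = 0.001106 M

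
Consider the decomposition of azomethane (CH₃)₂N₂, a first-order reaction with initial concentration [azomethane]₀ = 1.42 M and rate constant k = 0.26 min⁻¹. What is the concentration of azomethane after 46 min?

9.081e-06 M

Step 1: For a first-order reaction: [azomethane] = [azomethane]₀ × e^(-kt)
Step 2: [azomethane] = 1.42 × e^(-0.26 × 46)
Step 3: [azomethane] = 1.42 × e^(-11.96)
Step 4: [azomethane] = 1.42 × 6.39496e-06 = 9.081e-06 M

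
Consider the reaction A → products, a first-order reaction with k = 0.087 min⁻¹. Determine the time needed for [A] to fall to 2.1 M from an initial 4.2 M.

7.967 min

Step 1: For first-order: t = ln([A]₀/[A])/k
Step 2: t = ln(4.2/2.1)/0.087
Step 3: t = ln(2)/0.087
Step 4: t = 0.6931/0.087 = 7.967 min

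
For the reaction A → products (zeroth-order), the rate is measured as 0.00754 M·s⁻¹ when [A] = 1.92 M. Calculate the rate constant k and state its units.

0.00754 M·s⁻¹

Step 1: For a zeroth-order reaction, rate = k (independent of concentration).
Step 2: k = rate = 0.00754 M·s⁻¹.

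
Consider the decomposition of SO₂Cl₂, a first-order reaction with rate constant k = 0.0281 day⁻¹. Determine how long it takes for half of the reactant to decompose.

24.67 day

Step 1: For a first-order reaction, t₁/₂ = ln(2)/k
Step 2: t₁/₂ = ln(2)/0.0281
Step 3: t₁/₂ = 0.6931/0.0281 = 24.67 day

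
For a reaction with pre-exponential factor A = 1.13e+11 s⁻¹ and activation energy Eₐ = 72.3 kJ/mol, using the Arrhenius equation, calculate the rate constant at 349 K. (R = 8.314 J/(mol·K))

1.70e+00 s⁻¹

Step 1: Use the Arrhenius equation: k = A × exp(-Eₐ/RT)
Step 2: Convert Eₐ to J/mol: 72.3 kJ/mol = 72300 J/mol
Step 3: Calculate the exponent: -Eₐ/(RT) = -72300/(8.314 × 349) = -24.91741
Step 4: k = 1.13e+11 × exp(-24.91741)
Step 5: k = 1.13e+11 × 1.50836e-11 = 1.7044e+00 s⁻¹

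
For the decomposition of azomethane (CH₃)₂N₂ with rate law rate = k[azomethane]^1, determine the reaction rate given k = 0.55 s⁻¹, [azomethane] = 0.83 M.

0.4565 M/s

Step 1: Identify the rate law: rate = k[azomethane]^1
Step 2: Substitute values: rate = 0.55 × (0.83)^1
Step 3: Calculate: rate = 0.55 × 0.83 = 0.4565 M/s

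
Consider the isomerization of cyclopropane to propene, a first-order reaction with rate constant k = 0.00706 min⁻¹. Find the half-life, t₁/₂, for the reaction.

98.18 min

Step 1: For a first-order reaction, t₁/₂ = ln(2)/k
Step 2: t₁/₂ = ln(2)/0.00706
Step 3: t₁/₂ = 0.6931/0.00706 = 98.18 min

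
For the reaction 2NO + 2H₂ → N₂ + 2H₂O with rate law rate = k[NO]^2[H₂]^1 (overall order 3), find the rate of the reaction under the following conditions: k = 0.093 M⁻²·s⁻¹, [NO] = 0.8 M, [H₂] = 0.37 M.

0.02202 M/s

Step 1: The rate law is rate = k[NO]^2[H₂]^1, overall order = 2+1 = 3
Step 2: Substitute values: rate = 0.093 × (0.8)^2 × (0.37)^1
Step 3: rate = 0.093 × 0.64 × 0.37 = 0.0220224 M/s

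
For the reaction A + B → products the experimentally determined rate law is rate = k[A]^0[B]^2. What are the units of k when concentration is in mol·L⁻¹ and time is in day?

(mol·L⁻¹)⁻¹·day⁻¹

Step 1: Overall order = 0 + 2 = 2.
Step 2: rate has units mol·L⁻¹·day⁻¹; [A]^0[B]^2 has units (mol·L⁻¹)^2.
Step 3: k = rate/([A]^0[B]^2), so units of k = (mol·L⁻¹)^(1-2)·day⁻¹ = (mol·L⁻¹)⁻¹·day⁻¹.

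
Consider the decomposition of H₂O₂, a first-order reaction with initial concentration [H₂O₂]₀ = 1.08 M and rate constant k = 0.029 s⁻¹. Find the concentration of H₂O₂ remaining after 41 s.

0.3289 M

Step 1: For a first-order reaction: [H₂O₂] = [H₂O₂]₀ × e^(-kt)
Step 2: [H₂O₂] = 1.08 × e^(-0.029 × 41)
Step 3: [H₂O₂] = 1.08 × e^(-1.189)
Step 4: [H₂O₂] = 1.08 × 0.304526 = 0.3289 M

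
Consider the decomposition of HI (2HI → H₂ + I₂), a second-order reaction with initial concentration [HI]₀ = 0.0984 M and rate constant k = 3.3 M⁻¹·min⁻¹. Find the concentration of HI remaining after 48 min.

0.005933 M

Step 1: For a second-order reaction: 1/[HI] = 1/[HI]₀ + kt
Step 2: 1/[HI] = 1/0.0984 + 3.3 × 48
Step 3: 1/[HI] = 10.16 + 158.4 = 168.6
Step 4: [HI] = 1/168.6 = 0.005933 M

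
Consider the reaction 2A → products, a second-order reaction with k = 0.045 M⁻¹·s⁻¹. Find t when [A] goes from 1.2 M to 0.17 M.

112.2 s

Step 1: For second-order: t = (1/[A] - 1/[A]₀)/k
Step 2: t = (1/0.17 - 1/1.2)/0.045
Step 3: t = (5.882 - 0.8333)/0.045
Step 4: t = 5.049/0.045 = 112.2 s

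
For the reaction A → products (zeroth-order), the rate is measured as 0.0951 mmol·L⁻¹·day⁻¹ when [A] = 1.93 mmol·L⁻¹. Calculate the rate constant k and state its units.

0.0951 mmol·L⁻¹·day⁻¹

Step 1: For a zeroth-order reaction, rate = k (independent of concentration).
Step 2: k = rate = 0.0951 mmol·L⁻¹·day⁻¹.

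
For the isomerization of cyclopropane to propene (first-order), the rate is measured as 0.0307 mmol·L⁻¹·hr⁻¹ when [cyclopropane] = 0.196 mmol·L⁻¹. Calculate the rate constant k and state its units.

0.1566 hr⁻¹

Step 1: rate = k[cyclopropane]^1, so k = rate / [cyclopropane]^1.
Step 2: k = 0.0307 / (0.196)^1 = 0.0307 / 0.196.
Step 3: k = 0.1566 hr⁻¹.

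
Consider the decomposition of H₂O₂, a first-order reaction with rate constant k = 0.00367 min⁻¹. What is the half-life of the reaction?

188.9 min

Step 1: For a first-order reaction, t₁/₂ = ln(2)/k
Step 2: t₁/₂ = ln(2)/0.00367
Step 3: t₁/₂ = 0.6931/0.00367 = 188.9 min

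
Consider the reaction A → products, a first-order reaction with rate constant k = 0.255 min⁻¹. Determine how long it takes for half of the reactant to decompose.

2.718 min

Step 1: For a first-order reaction, t₁/₂ = ln(2)/k
Step 2: t₁/₂ = ln(2)/0.255
Step 3: t₁/₂ = 0.6931/0.255 = 2.718 min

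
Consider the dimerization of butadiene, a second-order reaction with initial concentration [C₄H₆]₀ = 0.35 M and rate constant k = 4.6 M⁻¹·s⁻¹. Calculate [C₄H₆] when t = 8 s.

0.02522 M

Step 1: For a second-order reaction: 1/[C₄H₆] = 1/[C₄H₆]₀ + kt
Step 2: 1/[C₄H₆] = 1/0.35 + 4.6 × 8
Step 3: 1/[C₄H₆] = 2.857 + 36.8 = 39.66
Step 4: [C₄H₆] = 1/39.66 = 0.02522 M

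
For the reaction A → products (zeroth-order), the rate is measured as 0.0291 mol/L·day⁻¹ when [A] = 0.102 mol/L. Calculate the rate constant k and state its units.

0.0291 mol/L·day⁻¹

Step 1: For a zeroth-order reaction, rate = k (independent of concentration).
Step 2: k = rate = 0.0291 mol/L·day⁻¹.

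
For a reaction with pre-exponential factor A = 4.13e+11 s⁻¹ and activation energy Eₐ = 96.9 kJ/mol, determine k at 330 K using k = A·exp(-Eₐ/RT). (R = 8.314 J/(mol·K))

1.89e-04 s⁻¹

Step 1: Use the Arrhenius equation: k = A × exp(-Eₐ/RT)
Step 2: Convert Eₐ to J/mol: 96.9 kJ/mol = 96900 J/mol
Step 3: Calculate the exponent: -Eₐ/(RT) = -96900/(8.314 × 330) = -35.31830
Step 4: k = 4.13e+11 × exp(-35.31830)
Step 5: k = 4.13e+11 × 4.58624e-16 = 1.8941e-04 s⁻¹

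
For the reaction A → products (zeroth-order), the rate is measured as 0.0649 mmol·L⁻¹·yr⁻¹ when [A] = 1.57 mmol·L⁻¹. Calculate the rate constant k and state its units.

0.0649 mmol·L⁻¹·yr⁻¹

Step 1: For a zeroth-order reaction, rate = k (independent of concentration).
Step 2: k = rate = 0.0649 mmol·L⁻¹·yr⁻¹.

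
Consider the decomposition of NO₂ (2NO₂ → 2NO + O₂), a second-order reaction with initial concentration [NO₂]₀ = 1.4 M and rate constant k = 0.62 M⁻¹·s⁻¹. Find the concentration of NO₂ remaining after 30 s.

0.05178 M

Step 1: For a second-order reaction: 1/[NO₂] = 1/[NO₂]₀ + kt
Step 2: 1/[NO₂] = 1/1.4 + 0.62 × 30
Step 3: 1/[NO₂] = 0.7143 + 18.6 = 19.31
Step 4: [NO₂] = 1/19.31 = 0.05178 M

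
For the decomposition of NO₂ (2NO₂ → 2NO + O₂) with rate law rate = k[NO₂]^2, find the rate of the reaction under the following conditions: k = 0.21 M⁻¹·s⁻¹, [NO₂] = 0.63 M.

0.08335 M/s

Step 1: Identify the rate law: rate = k[NO₂]^2
Step 2: Substitute values: rate = 0.21 × (0.63)^2
Step 3: Calculate: rate = 0.21 × 0.3969 = 0.083349 M/s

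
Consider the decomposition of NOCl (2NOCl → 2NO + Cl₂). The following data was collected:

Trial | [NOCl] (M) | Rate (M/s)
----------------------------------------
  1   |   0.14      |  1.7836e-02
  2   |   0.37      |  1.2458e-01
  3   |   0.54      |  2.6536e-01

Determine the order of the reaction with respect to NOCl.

second order (2)

Step 1: Compare trials to find order n where rate₂/rate₁ = ([NOCl]₂/[NOCl]₁)^n
Step 2: rate₂/rate₁ = 1.2458e-01/1.7836e-02 = 6.985
Step 3: [NOCl]₂/[NOCl]₁ = 0.37/0.14 = 2.643
Step 4: n = ln(6.985)/ln(2.643) = 2.00 ≈ 2
Step 5: The reaction is second order in NOCl.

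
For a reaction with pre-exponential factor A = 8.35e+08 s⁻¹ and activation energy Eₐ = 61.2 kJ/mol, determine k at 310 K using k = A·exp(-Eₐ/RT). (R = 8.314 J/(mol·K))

4.07e-02 s⁻¹

Step 1: Use the Arrhenius equation: k = A × exp(-Eₐ/RT)
Step 2: Convert Eₐ to J/mol: 61.2 kJ/mol = 61200 J/mol
Step 3: Calculate the exponent: -Eₐ/(RT) = -61200/(8.314 × 310) = -23.74541
Step 4: k = 8.35e+08 × exp(-23.74541)
Step 5: k = 8.35e+08 × 4.86967e-11 = 4.0662e-02 s⁻¹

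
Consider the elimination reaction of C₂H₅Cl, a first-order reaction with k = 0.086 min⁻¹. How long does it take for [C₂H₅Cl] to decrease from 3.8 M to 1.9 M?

8.06 min

Step 1: For first-order: t = ln([C₂H₅Cl]₀/[C₂H₅Cl])/k
Step 2: t = ln(3.8/1.9)/0.086
Step 3: t = ln(2)/0.086
Step 4: t = 0.6931/0.086 = 8.06 min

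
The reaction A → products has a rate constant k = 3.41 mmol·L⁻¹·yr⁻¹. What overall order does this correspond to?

zeroth order (0)

Step 1: The units of k for an nth-order reaction are (concentration)^(1-n)·(time)⁻¹.
Step 2: Here k has units mmol·L⁻¹·yr⁻¹, so the concentration exponent is 1.
Step 3: 1 - n = 1 ⇒ n = 0. The reaction is zeroth order.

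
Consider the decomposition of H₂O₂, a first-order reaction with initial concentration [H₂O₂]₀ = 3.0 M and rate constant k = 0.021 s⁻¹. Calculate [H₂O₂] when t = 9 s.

2.483 M

Step 1: For a first-order reaction: [H₂O₂] = [H₂O₂]₀ × e^(-kt)
Step 2: [H₂O₂] = 3.0 × e^(-0.021 × 9)
Step 3: [H₂O₂] = 3.0 × e^(-0.189)
Step 4: [H₂O₂] = 3.0 × 0.827787 = 2.483 M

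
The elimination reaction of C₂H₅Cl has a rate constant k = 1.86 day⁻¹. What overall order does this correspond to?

first order (1)

Step 1: The units of k for an nth-order reaction are (concentration)^(1-n)·(time)⁻¹.
Step 2: Here k has units day⁻¹, so the concentration exponent is 0.
Step 3: 1 - n = 0 ⇒ n = 1. The reaction is first order.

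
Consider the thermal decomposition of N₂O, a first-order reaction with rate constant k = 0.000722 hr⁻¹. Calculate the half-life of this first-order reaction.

960 hr

Step 1: For a first-order reaction, t₁/₂ = ln(2)/k
Step 2: t₁/₂ = ln(2)/0.000722
Step 3: t₁/₂ = 0.6931/0.000722 = 960 hr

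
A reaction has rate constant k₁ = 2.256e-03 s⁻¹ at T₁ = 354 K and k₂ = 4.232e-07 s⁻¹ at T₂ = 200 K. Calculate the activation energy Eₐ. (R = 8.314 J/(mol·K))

32.8 kJ/mol

Step 1: Use the two-temperature Arrhenius form: ln(k₂/k₁) = -Eₐ/R × (1/T₂ - 1/T₁)
Step 2: ln(k₂/k₁) = ln(4.232e-07/2.256e-03) = ln(0.000187589) = -8.58126
Step 3: 1/T₂ - 1/T₁ = 1/200 - 1/354 = 2.175141e-03 K⁻¹
Step 4: Eₐ = -R × ln(k₂/k₁) / (1/T₂ - 1/T₁) = -8.314 × -8.58126 / 2.175141e-03
Step 5: Eₐ = 3.2800e+04 J/mol = 32.8 kJ/mol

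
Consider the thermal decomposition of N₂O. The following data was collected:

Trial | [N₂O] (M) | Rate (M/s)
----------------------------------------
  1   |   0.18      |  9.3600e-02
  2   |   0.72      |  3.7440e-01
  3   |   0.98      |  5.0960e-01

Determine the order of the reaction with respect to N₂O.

first order (1)

Step 1: Compare trials to find order n where rate₂/rate₁ = ([N₂O]₂/[N₂O]₁)^n
Step 2: rate₂/rate₁ = 3.7440e-01/9.3600e-02 = 4
Step 3: [N₂O]₂/[N₂O]₁ = 0.72/0.18 = 4
Step 4: n = ln(4)/ln(4) = 1.00 ≈ 1
Step 5: The reaction is first order in N₂O.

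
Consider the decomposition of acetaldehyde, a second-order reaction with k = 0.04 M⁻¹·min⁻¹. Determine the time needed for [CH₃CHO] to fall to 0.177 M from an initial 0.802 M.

110.1 min

Step 1: For second-order: t = (1/[CH₃CHO] - 1/[CH₃CHO]₀)/k
Step 2: t = (1/0.177 - 1/0.802)/0.04
Step 3: t = (5.65 - 1.247)/0.04
Step 4: t = 4.403/0.04 = 110.1 min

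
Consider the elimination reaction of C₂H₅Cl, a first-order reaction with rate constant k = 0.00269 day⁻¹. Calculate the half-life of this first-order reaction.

257.7 day

Step 1: For a first-order reaction, t₁/₂ = ln(2)/k
Step 2: t₁/₂ = ln(2)/0.00269
Step 3: t₁/₂ = 0.6931/0.00269 = 257.7 day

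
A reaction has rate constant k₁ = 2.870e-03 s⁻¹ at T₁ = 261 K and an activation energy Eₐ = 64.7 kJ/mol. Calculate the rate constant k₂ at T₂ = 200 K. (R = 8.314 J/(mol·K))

3.224e-07 s⁻¹

Step 1: Use the two-temperature Arrhenius form: ln(k₂/k₁) = -Eₐ/R × (1/T₂ - 1/T₁)
Step 2: Convert Eₐ to J/mol: 64.7 kJ/mol = 64700 J/mol
Step 3: 1/T₂ - 1/T₁ = 1/200 - 1/261 = 1.168582e-03 K⁻¹
Step 4: ln(k₂/k₁) = -64700/8.314 × 1.168582e-03 = -9.09397
Step 5: k₂ = k₁ × exp(-9.09397) = 2.870e-03 × 1.12341e-04 = 3.224e-07 s⁻¹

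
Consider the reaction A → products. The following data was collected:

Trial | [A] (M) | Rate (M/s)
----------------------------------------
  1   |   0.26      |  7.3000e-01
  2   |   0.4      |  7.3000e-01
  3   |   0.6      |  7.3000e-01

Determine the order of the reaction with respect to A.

zeroth order (0)

Step 1: Compare trials - when concentration changes, rate stays constant.
Step 2: rate₂/rate₁ = 7.3000e-01/7.3000e-01 = 1
Step 3: [A]₂/[A]₁ = 0.4/0.26 = 1.538
Step 4: Since rate ratio ≈ (conc ratio)^0, the reaction is zeroth order.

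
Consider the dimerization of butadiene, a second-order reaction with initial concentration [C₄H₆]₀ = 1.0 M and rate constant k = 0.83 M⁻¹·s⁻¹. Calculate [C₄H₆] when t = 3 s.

0.2865 M

Step 1: For a second-order reaction: 1/[C₄H₆] = 1/[C₄H₆]₀ + kt
Step 2: 1/[C₄H₆] = 1/1.0 + 0.83 × 3
Step 3: 1/[C₄H₆] = 1 + 2.49 = 3.49
Step 4: [C₄H₆] = 1/3.49 = 0.2865 M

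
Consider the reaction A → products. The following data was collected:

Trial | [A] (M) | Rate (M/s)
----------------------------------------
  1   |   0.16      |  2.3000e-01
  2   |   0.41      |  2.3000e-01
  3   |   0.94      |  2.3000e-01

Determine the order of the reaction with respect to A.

zeroth order (0)

Step 1: Compare trials - when concentration changes, rate stays constant.
Step 2: rate₂/rate₁ = 2.3000e-01/2.3000e-01 = 1
Step 3: [A]₂/[A]₁ = 0.41/0.16 = 2.562
Step 4: Since rate ratio ≈ (conc ratio)^0, the reaction is zeroth order.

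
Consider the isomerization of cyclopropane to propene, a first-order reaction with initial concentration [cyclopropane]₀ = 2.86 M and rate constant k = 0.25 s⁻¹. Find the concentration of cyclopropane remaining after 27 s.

0.003349 M

Step 1: For a first-order reaction: [cyclopropane] = [cyclopropane]₀ × e^(-kt)
Step 2: [cyclopropane] = 2.86 × e^(-0.25 × 27)
Step 3: [cyclopropane] = 2.86 × e^(-6.75)
Step 4: [cyclopropane] = 2.86 × 0.00117088 = 0.003349 M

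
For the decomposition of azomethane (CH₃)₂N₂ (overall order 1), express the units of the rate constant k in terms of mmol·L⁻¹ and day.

day⁻¹

Step 1: For overall order n, rate = k × (concentration)^n.
Step 2: Rate has units mmol·L⁻¹·day⁻¹; concentration term has units (mmol·L⁻¹)^1.
Step 3: k = rate / (concentration)^n, so units of k = (mmol·L⁻¹)^(1-1)·day⁻¹ = day⁻¹.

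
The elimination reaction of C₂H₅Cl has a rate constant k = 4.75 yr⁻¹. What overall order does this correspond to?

first order (1)

Step 1: The units of k for an nth-order reaction are (concentration)^(1-n)·(time)⁻¹.
Step 2: Here k has units yr⁻¹, so the concentration exponent is 0.
Step 3: 1 - n = 0 ⇒ n = 1. The reaction is first order.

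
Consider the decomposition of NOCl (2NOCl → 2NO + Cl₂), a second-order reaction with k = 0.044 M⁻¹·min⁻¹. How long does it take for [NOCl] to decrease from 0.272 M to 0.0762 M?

214.7 min

Step 1: For second-order: t = (1/[NOCl] - 1/[NOCl]₀)/k
Step 2: t = (1/0.0762 - 1/0.272)/0.044
Step 3: t = (13.12 - 3.676)/0.044
Step 4: t = 9.447/0.044 = 214.7 min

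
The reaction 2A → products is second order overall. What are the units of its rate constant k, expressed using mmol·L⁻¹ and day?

(mmol·L⁻¹)⁻¹·day⁻¹

Step 1: For overall order n, rate = k × (concentration)^n.
Step 2: Rate has units mmol·L⁻¹·day⁻¹; concentration term has units (mmol·L⁻¹)^2.
Step 3: k = rate / (concentration)^n, so units of k = (mmol·L⁻¹)^(1-2)·day⁻¹ = (mmol·L⁻¹)⁻¹·day⁻¹.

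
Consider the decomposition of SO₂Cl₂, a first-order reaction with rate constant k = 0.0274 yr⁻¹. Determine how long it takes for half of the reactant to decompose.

25.3 yr

Step 1: For a first-order reaction, t₁/₂ = ln(2)/k
Step 2: t₁/₂ = ln(2)/0.0274
Step 3: t₁/₂ = 0.6931/0.0274 = 25.3 yr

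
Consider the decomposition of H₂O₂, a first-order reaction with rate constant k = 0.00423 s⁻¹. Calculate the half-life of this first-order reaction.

163.9 s

Step 1: For a first-order reaction, t₁/₂ = ln(2)/k
Step 2: t₁/₂ = ln(2)/0.00423
Step 3: t₁/₂ = 0.6931/0.00423 = 163.9 s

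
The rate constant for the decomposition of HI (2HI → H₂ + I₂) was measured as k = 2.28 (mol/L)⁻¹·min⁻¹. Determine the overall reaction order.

second order (2)

Step 1: The units of k for an nth-order reaction are (concentration)^(1-n)·(time)⁻¹.
Step 2: Here k has units (mol/L)⁻¹·min⁻¹, so the concentration exponent is -1.
Step 3: 1 - n = -1 ⇒ n = 2. The reaction is second order.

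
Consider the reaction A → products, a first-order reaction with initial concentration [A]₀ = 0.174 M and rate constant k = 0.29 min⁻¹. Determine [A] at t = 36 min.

5.088e-06 M

Step 1: For a first-order reaction: [A] = [A]₀ × e^(-kt)
Step 2: [A] = 0.174 × e^(-0.29 × 36)
Step 3: [A] = 0.174 × e^(-10.44)
Step 4: [A] = 0.174 × 2.92392e-05 = 5.088e-06 M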